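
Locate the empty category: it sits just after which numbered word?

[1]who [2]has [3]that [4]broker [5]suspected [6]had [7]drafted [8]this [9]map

The displaced element is "who" (word 1).
It is linked across 1 clause boundary (Ø).
It functions as the subject of "drafted", so the gap sits immediately after word 5 ("suspected").
Base order: That broker has suspected that who had drafted this map.

5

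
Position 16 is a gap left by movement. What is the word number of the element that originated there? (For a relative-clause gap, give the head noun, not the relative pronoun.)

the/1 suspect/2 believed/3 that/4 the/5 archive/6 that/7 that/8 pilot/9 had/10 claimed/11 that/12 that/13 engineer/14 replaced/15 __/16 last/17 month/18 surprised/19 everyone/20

6

The gap at 16 is the object of "replaced", inside a relative clause.
The relative pronoun is "that" (word 7); it is bound by the head noun immediately before it.
Its filler is the head noun "archive", at word 6.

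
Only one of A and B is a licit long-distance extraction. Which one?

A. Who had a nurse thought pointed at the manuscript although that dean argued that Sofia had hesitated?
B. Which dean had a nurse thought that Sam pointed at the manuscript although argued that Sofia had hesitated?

A

In B, the wh-phrase is extracted from inside an adjunct island (introduced by "although"), which blocks movement.
In A, the extraction path crosses only that-complement boundaries, which are transparent.
So A is grammatical.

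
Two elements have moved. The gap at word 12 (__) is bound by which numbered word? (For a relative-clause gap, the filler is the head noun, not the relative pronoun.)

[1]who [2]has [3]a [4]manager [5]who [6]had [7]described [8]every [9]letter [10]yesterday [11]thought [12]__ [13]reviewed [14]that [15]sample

1

The marked gap is the subject of "reviewed".
Its filler is the fronted wh-phrase "who", at word 1.
(The other dependency links word 4 to a gap after word 5.)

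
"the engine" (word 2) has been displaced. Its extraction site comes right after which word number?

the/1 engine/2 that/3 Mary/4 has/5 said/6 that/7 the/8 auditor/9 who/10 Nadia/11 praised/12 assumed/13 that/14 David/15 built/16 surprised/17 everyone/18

The displaced element is "the engine" (word 2).
It is linked across 2 clause boundaries (that → that).
It functions as the direct object of "built", so the gap sits immediately after word 16 ("built").
Base order: Mary has said that the auditor who Nadia praised assumed that David built the engine.

16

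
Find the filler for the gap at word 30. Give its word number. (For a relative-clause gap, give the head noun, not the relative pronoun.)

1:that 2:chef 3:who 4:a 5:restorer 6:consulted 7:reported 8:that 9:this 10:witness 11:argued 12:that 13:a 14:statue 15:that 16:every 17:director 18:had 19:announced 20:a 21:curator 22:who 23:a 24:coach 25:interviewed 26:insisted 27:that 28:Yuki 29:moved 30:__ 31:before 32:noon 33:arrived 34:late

14

The gap at 30 is the object of "moved", inside a relative clause.
The relative pronoun is "that" (word 15); it is bound by the head noun immediately before it.
Its filler is the head noun "statue", at word 14.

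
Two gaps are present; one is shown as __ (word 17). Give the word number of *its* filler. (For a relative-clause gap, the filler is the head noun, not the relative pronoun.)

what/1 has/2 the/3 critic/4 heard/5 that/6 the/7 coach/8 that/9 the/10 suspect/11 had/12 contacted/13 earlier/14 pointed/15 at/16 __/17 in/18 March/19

The marked gap is the object of the preposition "at" of "pointed".
Its filler is the fronted wh-phrase "what", at word 1.
(The other dependency links word 8 to a gap after word 13.)

1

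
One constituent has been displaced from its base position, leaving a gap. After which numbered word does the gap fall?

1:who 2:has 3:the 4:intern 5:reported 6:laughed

5

The displaced element is "who" (word 1).
It is linked across 1 clause boundary (Ø).
It functions as the subject of "laughed", so the gap sits immediately after word 5 ("reported").
Base order: The intern has reported that who laughed.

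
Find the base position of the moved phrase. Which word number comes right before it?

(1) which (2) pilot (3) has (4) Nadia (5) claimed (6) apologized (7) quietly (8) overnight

5

The displaced element is "which pilot" (word 2).
It is linked across 1 clause boundary (Ø).
It functions as the subject of "apologized", so the gap sits immediately after word 5 ("claimed").
Base order: Nadia has claimed which pilot apologized quietly overnight.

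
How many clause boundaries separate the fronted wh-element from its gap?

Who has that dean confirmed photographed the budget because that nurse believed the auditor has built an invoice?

"who" is extracted from the subject of "photographed".
Boundaries crossed, outermost first: [Ø] — 1 in total.

1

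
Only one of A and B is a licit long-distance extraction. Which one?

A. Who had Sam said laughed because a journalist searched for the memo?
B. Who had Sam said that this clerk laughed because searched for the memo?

A

In B, the wh-phrase is extracted from inside an adjunct island (introduced by "because"), which blocks movement.
In A, the extraction path crosses only that-complement boundaries, which are transparent.
So A is grammatical.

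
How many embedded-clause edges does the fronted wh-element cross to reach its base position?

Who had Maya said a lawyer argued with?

"who" is extracted from the PP object of "argued".
Boundaries crossed, outermost first: [Ø] — 1 in total.

1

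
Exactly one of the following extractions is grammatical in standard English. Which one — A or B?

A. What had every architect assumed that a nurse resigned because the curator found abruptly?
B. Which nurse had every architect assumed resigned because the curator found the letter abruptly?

In A, the wh-phrase is extracted from inside an adjunct island (introduced by "because"), which blocks movement.
In B, the extraction path crosses only that-complement boundaries, which are transparent.
So B is grammatical.

B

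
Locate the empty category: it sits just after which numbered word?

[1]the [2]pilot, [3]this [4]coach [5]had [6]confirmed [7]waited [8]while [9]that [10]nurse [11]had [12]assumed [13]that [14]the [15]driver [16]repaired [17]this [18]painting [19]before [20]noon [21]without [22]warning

6

The displaced element is "the pilot" (word 2).
It is linked across 1 clause boundary (Ø).
It functions as the subject of "waited", so the gap sits immediately after word 6 ("confirmed").
Base order: This coach had confirmed the pilot waited while that nurse had assumed that the driver repaired this painting before noon without warning.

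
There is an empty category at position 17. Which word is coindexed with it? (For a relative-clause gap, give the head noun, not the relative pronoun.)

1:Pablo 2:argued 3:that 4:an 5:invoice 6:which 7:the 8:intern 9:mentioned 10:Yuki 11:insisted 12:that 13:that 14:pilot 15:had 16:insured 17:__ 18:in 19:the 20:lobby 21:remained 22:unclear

5

The gap at 17 is the object of "insured", inside a relative clause.
The relative pronoun is "which" (word 6); it is bound by the head noun immediately before it.
Its filler is the head noun "invoice", at word 5.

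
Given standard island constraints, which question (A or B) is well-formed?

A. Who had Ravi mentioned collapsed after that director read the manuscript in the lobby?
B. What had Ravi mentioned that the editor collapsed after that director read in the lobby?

A

In B, the wh-phrase is extracted from inside an adjunct island (introduced by "after"), which blocks movement.
In A, the extraction path crosses only that-complement boundaries, which are transparent.
So A is grammatical.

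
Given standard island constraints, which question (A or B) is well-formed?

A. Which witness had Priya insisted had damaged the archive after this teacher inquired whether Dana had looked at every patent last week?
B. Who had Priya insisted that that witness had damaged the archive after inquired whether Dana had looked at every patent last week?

A

In B, the wh-phrase is extracted from inside an adjunct island (introduced by "after"), which blocks movement.
In A, the extraction path crosses only that-complement boundaries, which are transparent.
So A is grammatical.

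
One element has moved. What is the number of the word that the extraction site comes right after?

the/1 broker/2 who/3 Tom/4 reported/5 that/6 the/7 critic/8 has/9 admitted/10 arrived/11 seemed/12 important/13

10

The displaced element is "the broker" (word 2).
It is linked across 2 clause boundaries (that → Ø).
It functions as the subject of "arrived", so the gap sits immediately after word 10 ("admitted").
Base order: Tom reported that the critic has admitted that the broker arrived.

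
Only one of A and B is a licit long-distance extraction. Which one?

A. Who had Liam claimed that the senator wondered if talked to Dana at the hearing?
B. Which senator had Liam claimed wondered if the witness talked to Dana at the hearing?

B

In A, the wh-phrase is extracted from inside a wh-island (introduced by "if"), which blocks movement.
In B, the extraction path crosses only that-complement boundaries, which are transparent.
So B is grammatical.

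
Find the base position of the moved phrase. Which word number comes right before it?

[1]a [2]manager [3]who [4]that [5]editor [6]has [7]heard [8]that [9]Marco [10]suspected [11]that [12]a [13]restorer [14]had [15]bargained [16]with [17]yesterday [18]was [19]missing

16

The displaced element is "a manager" (word 2).
It is linked across 2 clause boundaries (that → that).
It functions as the object of the preposition "with" of "bargained", so the gap sits immediately after word 16 ("with").
Base order: That editor has heard that Marco suspected that a restorer had bargained with a manager yesterday.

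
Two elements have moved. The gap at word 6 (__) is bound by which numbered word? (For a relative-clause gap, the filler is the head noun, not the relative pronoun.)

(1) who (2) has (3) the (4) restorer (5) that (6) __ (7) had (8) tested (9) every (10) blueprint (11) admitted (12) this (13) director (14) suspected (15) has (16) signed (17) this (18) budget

The marked gap is inside the relative clause, the subject of "tested".
Its filler is the head noun "restorer" (via "that"), at word 4.
(The other dependency links word 1 to a gap after word 14.)

4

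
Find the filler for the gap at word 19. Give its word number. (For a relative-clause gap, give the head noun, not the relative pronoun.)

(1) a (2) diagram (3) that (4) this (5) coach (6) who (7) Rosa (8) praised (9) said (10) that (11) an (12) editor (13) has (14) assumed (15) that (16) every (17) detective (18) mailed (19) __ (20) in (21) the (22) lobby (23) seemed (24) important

2

The gap at 19 is the object of "mailed", inside a relative clause.
The relative pronoun is "that" (word 3); it is bound by the head noun immediately before it.
Its filler is the head noun "diagram", at word 2.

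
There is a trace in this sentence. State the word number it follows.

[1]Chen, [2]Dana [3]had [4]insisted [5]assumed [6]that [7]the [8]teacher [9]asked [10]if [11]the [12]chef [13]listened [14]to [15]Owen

The displaced element is "Chen" (word 1).
It is linked across 1 clause boundary (Ø).
It functions as the subject of "assumed", so the gap sits immediately after word 4 ("insisted").
Base order: Dana had insisted Chen assumed that the teacher asked if the chef listened to Owen.

4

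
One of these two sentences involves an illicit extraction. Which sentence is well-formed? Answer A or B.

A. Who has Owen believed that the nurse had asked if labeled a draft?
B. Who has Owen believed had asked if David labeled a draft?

B

In A, the wh-phrase is extracted from inside a wh-island (introduced by "if"), which blocks movement.
In B, the extraction path crosses only that-complement boundaries, which are transparent.
So B is grammatical.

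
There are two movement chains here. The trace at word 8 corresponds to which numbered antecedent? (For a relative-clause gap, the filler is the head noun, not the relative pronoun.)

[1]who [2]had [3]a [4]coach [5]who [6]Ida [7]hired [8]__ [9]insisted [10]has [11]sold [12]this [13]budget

The marked gap is inside the relative clause, the direct object of "hired".
Its filler is the head noun "coach" (via "who"), at word 4.
(The other dependency links word 1 to a gap after word 9.)

4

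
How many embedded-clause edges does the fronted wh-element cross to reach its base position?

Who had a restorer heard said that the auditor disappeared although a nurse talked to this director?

1

"who" is extracted from the subject of "said".
Boundaries crossed, outermost first: [Ø] — 1 in total.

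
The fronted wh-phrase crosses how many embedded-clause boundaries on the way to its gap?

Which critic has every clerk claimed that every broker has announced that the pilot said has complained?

"which critic" is extracted from the subject of "complained".
Boundaries crossed, outermost first: [that], [that], [Ø] — 3 in total.

3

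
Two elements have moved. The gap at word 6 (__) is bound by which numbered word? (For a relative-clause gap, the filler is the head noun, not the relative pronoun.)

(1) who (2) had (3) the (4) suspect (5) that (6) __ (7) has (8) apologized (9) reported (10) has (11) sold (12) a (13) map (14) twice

The marked gap is inside the relative clause, the subject of "apologized".
Its filler is the head noun "suspect" (via "that"), at word 4.
(The other dependency links word 1 to a gap after word 9.)

4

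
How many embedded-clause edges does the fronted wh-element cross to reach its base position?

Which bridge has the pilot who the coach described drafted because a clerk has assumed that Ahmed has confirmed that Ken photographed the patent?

"which bridge" originates inside the matrix clause — no clause boundary is crossed.

0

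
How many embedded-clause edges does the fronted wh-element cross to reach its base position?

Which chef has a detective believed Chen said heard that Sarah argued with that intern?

"which chef" is extracted from the subject of "heard".
Boundaries crossed, outermost first: [Ø], [Ø] — 2 in total.

2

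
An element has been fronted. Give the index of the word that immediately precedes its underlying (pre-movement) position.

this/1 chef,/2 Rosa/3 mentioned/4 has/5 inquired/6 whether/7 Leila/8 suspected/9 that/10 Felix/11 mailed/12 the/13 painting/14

4

The displaced element is "this chef" (word 2).
It is linked across 1 clause boundary (Ø).
It functions as the subject of "inquired", so the gap sits immediately after word 4 ("mentioned").
Base order: Rosa mentioned that this chef has inquired whether Leila suspected that Felix mailed the painting.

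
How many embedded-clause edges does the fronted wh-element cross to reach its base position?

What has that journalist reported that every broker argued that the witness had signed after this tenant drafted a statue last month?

"what" is extracted from the object of "signed".
Boundaries crossed, outermost first: [that], [that] — 2 in total.

2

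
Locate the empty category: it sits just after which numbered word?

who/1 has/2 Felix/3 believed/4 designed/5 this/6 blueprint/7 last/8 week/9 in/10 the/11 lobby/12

The displaced element is "who" (word 1).
It is linked across 1 clause boundary (Ø).
It functions as the subject of "designed", so the gap sits immediately after word 4 ("believed").
Base order: Felix has believed that who designed this blueprint last week in the lobby.

4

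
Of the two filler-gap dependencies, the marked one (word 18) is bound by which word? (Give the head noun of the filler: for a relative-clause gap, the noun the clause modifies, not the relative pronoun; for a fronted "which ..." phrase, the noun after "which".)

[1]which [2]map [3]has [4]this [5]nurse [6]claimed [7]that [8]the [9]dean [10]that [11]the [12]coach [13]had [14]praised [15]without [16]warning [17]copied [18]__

The marked gap is the direct object of "copied".
Its filler is the fronted wh-phrase "which map", at word 2.
(The other dependency links word 9 to a gap after word 14.)

2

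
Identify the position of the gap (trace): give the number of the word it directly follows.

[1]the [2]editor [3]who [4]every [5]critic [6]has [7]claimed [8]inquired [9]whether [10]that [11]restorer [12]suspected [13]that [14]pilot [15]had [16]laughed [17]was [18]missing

The displaced element is "the editor" (word 2).
It is linked across 1 clause boundary (Ø).
It functions as the subject of "inquired", so the gap sits immediately after word 7 ("claimed").
Base order: Every critic has claimed that the editor inquired whether that restorer suspected that pilot had laughed.

7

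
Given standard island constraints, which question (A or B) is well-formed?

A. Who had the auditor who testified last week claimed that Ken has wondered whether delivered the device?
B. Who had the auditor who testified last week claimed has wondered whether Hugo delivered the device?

B

In A, the wh-phrase is extracted from inside a wh-island (introduced by "whether"), which blocks movement.
In B, the extraction path crosses only that-complement boundaries, which are transparent.
So B is grammatical.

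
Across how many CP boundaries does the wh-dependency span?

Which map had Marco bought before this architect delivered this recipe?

"which map" originates inside the matrix clause — no clause boundary is crossed.

0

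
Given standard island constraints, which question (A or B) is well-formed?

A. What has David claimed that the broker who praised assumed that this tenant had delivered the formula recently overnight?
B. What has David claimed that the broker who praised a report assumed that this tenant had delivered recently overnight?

In A, the wh-phrase is extracted from inside a complex-NP island (relative clause) (introduced by "who"), which blocks movement.
In B, the extraction path crosses only that-complement boundaries, which are transparent.
So B is grammatical.

B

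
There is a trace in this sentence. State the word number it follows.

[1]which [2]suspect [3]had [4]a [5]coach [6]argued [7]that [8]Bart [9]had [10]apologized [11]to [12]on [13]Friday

The displaced element is "which suspect" (word 2).
It is linked across 1 clause boundary (that).
It functions as the object of the preposition "to" of "apologized", so the gap sits immediately after word 11 ("to").
Base order: A coach had argued that Bart had apologized to which suspect on Friday.

11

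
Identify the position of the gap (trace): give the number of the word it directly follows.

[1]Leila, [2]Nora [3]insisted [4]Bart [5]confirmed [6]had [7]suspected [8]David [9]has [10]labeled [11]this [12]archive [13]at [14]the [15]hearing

The displaced element is "Leila" (word 1).
It is linked across 2 clause boundaries (Ø → Ø).
It functions as the subject of "suspected", so the gap sits immediately after word 5 ("confirmed").
Base order: Nora insisted Bart confirmed Leila had suspected David has labeled this archive at the hearing.

5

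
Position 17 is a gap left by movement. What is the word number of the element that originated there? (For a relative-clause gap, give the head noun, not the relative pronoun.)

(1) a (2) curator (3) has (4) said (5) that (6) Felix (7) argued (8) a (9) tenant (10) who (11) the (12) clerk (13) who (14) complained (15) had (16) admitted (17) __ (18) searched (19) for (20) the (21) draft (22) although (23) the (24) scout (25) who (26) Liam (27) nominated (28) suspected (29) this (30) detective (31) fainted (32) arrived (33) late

9

The gap at 17 is the subject of "searched", inside a relative clause.
The relative pronoun is "who" (word 10); it is bound by the head noun immediately before it.
Its filler is the head noun "tenant", at word 9.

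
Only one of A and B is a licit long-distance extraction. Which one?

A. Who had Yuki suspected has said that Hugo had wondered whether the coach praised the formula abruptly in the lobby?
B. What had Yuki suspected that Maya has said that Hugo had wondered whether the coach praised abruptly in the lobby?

A

In B, the wh-phrase is extracted from inside a wh-island (introduced by "whether"), which blocks movement.
In A, the extraction path crosses only that-complement boundaries, which are transparent.
So A is grammatical.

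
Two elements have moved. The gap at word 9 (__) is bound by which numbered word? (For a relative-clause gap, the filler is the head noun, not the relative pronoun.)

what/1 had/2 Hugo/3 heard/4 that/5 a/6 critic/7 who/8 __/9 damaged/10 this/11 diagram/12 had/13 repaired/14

The marked gap is inside the relative clause, the subject of "damaged".
Its filler is the head noun "critic" (via "who"), at word 7.
(The other dependency links word 1 to a gap after word 14.)

7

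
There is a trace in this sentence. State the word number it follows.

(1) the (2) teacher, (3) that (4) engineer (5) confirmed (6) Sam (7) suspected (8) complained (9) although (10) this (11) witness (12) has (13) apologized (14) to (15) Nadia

7

The displaced element is "the teacher" (word 2).
It is linked across 2 clause boundaries (Ø → Ø).
It functions as the subject of "complained", so the gap sits immediately after word 7 ("suspected").
Base order: That engineer confirmed Sam suspected that the teacher complained although this witness has apologized to Nadia.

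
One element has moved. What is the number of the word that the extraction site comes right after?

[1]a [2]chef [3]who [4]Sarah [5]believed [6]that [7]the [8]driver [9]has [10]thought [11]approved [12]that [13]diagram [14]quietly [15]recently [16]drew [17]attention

The displaced element is "a chef" (word 2).
It is linked across 2 clause boundaries (that → Ø).
It functions as the subject of "approved", so the gap sits immediately after word 10 ("thought").
Base order: Sarah believed that the driver has thought a chef approved that diagram quietly recently.

10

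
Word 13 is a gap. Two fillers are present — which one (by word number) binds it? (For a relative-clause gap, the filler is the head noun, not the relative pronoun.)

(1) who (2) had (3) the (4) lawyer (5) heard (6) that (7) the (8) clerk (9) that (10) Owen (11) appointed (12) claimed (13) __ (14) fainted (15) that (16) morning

The marked gap is the subject of "fainted".
Its filler is the fronted wh-phrase "who", at word 1.
(The other dependency links word 8 to a gap after word 11.)

1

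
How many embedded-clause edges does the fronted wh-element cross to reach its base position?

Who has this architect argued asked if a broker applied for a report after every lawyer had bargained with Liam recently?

"who" is extracted from the subject of "asked".
Boundaries crossed, outermost first: [Ø] — 1 in total.

1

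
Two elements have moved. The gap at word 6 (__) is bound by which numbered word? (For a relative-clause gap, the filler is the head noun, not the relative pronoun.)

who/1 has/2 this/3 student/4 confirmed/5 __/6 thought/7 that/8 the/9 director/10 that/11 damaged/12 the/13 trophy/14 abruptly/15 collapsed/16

1

The marked gap is the subject of "thought".
Its filler is the fronted wh-phrase "who", at word 1.
(The other dependency links word 10 to a gap after word 11.)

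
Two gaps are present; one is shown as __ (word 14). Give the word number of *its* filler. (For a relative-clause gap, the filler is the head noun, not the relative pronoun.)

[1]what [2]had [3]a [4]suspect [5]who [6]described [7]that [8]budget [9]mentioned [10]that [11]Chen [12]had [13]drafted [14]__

1

The marked gap is the direct object of "drafted".
Its filler is the fronted wh-phrase "what", at word 1.
(The other dependency links word 4 to a gap after word 5.)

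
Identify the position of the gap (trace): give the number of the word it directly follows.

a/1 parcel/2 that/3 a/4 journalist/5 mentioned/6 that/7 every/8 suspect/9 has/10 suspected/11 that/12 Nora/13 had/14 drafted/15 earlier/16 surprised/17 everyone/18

15

The displaced element is "a parcel" (word 2).
It is linked across 2 clause boundaries (that → that).
It functions as the direct object of "drafted", so the gap sits immediately after word 15 ("drafted").
Base order: A journalist mentioned that every suspect has suspected that Nora had drafted a parcel earlier.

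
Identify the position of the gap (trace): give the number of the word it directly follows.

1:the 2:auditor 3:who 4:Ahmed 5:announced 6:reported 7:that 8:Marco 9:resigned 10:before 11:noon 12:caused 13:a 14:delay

The displaced element is "the auditor" (word 2).
It is linked across 1 clause boundary (Ø).
It functions as the subject of "reported", so the gap sits immediately after word 5 ("announced").
Base order: Ahmed announced the auditor reported that Marco resigned before noon.

5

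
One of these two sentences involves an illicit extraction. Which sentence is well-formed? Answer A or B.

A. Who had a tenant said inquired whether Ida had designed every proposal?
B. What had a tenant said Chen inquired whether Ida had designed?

In B, the wh-phrase is extracted from inside a wh-island (introduced by "whether"), which blocks movement.
In A, the extraction path crosses only that-complement boundaries, which are transparent.
So A is grammatical.

A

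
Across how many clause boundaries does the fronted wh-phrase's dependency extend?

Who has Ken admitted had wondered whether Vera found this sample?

1

"who" is extracted from the subject of "wondered".
Boundaries crossed, outermost first: [Ø] — 1 in total.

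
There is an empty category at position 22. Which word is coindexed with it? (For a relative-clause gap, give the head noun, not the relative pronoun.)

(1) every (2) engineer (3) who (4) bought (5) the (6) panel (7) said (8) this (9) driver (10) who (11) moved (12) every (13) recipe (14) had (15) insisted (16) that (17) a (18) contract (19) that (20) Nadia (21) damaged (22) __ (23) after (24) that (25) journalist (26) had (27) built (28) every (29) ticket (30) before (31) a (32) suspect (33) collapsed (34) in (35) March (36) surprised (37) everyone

18

The gap at 22 is the object of "damaged", inside a relative clause.
The relative pronoun is "that" (word 19); it is bound by the head noun immediately before it.
Its filler is the head noun "contract", at word 18.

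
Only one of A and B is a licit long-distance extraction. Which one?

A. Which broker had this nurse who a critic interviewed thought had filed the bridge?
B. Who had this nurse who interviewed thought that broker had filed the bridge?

In B, the wh-phrase is extracted from inside a complex-NP island (relative clause) (introduced by "who"), which blocks movement.
In A, the extraction path crosses only that-complement boundaries, which are transparent.
So A is grammatical.

A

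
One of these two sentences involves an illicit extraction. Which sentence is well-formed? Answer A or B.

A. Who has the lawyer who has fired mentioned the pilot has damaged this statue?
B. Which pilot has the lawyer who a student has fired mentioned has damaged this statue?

B

In A, the wh-phrase is extracted from inside a complex-NP island (relative clause) (introduced by "who"), which blocks movement.
In B, the extraction path crosses only that-complement boundaries, which are transparent.
So B is grammatical.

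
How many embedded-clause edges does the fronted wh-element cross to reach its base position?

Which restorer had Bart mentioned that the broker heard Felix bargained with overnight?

2

"which restorer" is extracted from the PP object of "bargained".
Boundaries crossed, outermost first: [that], [Ø] — 2 in total.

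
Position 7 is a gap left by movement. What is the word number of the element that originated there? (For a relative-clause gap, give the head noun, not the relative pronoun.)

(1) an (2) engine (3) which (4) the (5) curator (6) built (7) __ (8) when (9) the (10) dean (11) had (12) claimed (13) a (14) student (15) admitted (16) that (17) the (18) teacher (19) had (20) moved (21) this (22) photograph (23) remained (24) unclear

2

The gap at 7 is the object of "built", inside a relative clause.
The relative pronoun is "which" (word 3); it is bound by the head noun immediately before it.
Its filler is the head noun "engine", at word 2.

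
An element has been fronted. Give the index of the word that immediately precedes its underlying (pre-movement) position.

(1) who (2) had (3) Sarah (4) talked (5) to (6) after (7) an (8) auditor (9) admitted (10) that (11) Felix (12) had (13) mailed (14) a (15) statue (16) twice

5

The displaced element is "who" (word 1).
It functions as the object of the preposition "to" of "talked", so the gap sits immediately after word 5 ("to").
Base order: Sarah had talked to who after an auditor admitted that Felix had mailed a statue twice.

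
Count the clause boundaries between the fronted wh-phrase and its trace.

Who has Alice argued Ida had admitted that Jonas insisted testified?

"who" is extracted from the subject of "testified".
Boundaries crossed, outermost first: [Ø], [that], [Ø] — 3 in total.

3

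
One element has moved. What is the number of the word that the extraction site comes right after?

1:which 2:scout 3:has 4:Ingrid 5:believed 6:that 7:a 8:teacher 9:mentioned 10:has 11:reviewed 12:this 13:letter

9

The displaced element is "which scout" (word 2).
It is linked across 2 clause boundaries (that → Ø).
It functions as the subject of "reviewed", so the gap sits immediately after word 9 ("mentioned").
Base order: Ingrid has believed that a teacher mentioned that which scout has reviewed this letter.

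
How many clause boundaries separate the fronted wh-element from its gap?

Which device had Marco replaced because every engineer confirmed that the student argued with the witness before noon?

0

"which device" originates inside the matrix clause — no clause boundary is crossed.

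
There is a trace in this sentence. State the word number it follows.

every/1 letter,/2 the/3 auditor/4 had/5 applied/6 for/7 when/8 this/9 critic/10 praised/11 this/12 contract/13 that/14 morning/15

7

The displaced element is "every letter" (word 2).
It functions as the object of the preposition "for" of "applied", so the gap sits immediately after word 7 ("for").
Base order: The auditor had applied for every letter when this critic praised this contract that morning.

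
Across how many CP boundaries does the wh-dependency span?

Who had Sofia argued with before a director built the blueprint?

0

"who" originates inside the matrix clause — no clause boundary is crossed.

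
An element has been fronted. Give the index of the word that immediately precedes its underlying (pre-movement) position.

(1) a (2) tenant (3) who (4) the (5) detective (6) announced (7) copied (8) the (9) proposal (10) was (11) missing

6

The displaced element is "a tenant" (word 2).
It is linked across 1 clause boundary (Ø).
It functions as the subject of "copied", so the gap sits immediately after word 6 ("announced").
Base order: The detective announced that a tenant copied the proposal.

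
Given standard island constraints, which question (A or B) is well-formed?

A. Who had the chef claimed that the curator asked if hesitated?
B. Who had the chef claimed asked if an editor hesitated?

B

In A, the wh-phrase is extracted from inside a wh-island (introduced by "if"), which blocks movement.
In B, the extraction path crosses only that-complement boundaries, which are transparent.
So B is grammatical.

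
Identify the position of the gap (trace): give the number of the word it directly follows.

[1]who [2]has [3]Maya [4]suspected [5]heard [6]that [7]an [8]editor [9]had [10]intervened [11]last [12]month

4

The displaced element is "who" (word 1).
It is linked across 1 clause boundary (Ø).
It functions as the subject of "heard", so the gap sits immediately after word 4 ("suspected").
Base order: Maya has suspected that who heard that an editor had intervened last month.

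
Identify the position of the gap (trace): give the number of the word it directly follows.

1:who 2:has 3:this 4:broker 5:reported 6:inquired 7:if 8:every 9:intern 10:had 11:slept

5

The displaced element is "who" (word 1).
It is linked across 1 clause boundary (Ø).
It functions as the subject of "inquired", so the gap sits immediately after word 5 ("reported").
Base order: This broker has reported that who inquired if every intern had slept.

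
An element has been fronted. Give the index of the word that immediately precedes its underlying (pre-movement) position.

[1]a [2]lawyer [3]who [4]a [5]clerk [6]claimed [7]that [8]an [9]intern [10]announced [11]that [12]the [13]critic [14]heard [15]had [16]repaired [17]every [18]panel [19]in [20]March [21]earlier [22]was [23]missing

14

The displaced element is "a lawyer" (word 2).
It is linked across 3 clause boundaries (that → that → Ø).
It functions as the subject of "repaired", so the gap sits immediately after word 14 ("heard").
Base order: A clerk claimed that an intern announced that the critic heard a lawyer had repaired every panel in March earlier.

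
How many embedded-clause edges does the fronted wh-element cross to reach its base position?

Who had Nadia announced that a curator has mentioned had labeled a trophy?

2

"who" is extracted from the subject of "labeled".
Boundaries crossed, outermost first: [that], [Ø] — 2 in total.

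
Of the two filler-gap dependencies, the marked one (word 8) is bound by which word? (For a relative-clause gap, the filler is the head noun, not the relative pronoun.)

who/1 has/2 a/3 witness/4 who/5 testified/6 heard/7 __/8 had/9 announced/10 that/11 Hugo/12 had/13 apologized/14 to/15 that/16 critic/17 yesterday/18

The marked gap is the subject of "announced".
Its filler is the fronted wh-phrase "who", at word 1.
(The other dependency links word 4 to a gap after word 5.)

1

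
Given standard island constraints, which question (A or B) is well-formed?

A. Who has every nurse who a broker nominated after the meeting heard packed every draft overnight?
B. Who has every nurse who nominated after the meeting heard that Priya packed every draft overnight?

A

In B, the wh-phrase is extracted from inside a complex-NP island (relative clause) (introduced by "who"), which blocks movement.
In A, the extraction path crosses only that-complement boundaries, which are transparent.
So A is grammatical.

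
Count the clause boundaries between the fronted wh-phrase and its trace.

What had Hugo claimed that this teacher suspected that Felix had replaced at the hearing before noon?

2

"what" is extracted from the object of "replaced".
Boundaries crossed, outermost first: [that], [that] — 2 in total.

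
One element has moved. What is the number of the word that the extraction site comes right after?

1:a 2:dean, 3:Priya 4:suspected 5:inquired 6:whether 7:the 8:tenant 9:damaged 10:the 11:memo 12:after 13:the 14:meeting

The displaced element is "a dean" (word 2).
It is linked across 1 clause boundary (Ø).
It functions as the subject of "inquired", so the gap sits immediately after word 4 ("suspected").
Base order: Priya suspected that a dean inquired whether the tenant damaged the memo after the meeting.

4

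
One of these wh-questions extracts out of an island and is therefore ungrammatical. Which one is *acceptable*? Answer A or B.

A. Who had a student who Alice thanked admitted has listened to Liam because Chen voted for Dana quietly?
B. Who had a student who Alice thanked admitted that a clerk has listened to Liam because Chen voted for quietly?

In B, the wh-phrase is extracted from inside an adjunct island (introduced by "because"), which blocks movement.
In A, the extraction path crosses only that-complement boundaries, which are transparent.
So A is grammatical.

A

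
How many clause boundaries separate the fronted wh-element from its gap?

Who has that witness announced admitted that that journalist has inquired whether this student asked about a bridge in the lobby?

1

"who" is extracted from the subject of "admitted".
Boundaries crossed, outermost first: [Ø] — 1 in total.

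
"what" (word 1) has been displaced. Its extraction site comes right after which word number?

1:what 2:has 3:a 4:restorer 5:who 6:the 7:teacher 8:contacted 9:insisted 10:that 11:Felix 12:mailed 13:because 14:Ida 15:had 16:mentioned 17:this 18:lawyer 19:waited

12

The displaced element is "what" (word 1).
It is linked across 1 clause boundary (that).
It functions as the direct object of "mailed", so the gap sits immediately after word 12 ("mailed").
Base order: A restorer who the teacher contacted has insisted that Felix mailed what because Ida had mentioned this lawyer waited.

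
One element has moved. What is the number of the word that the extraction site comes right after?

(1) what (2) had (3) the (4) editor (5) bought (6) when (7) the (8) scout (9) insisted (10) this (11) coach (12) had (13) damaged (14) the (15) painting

The displaced element is "what" (word 1).
It functions as the direct object of "bought", so the gap sits immediately after word 5 ("bought").
Base order: The editor had bought what when the scout insisted this coach had damaged the painting.

5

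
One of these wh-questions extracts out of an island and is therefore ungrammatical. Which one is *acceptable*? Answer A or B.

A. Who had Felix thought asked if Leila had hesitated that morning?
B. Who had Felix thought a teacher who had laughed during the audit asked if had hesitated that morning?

A

In B, the wh-phrase is extracted from inside a wh-island (introduced by "if"), which blocks movement.
In A, the extraction path crosses only that-complement boundaries, which are transparent.
So A is grammatical.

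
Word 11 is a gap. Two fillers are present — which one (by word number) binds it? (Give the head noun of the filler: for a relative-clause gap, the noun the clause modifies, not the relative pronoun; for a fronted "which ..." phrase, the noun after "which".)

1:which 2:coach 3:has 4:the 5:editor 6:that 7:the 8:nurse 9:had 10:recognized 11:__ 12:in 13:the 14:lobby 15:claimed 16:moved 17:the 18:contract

The marked gap is inside the relative clause, the direct object of "recognized".
Its filler is the head noun "editor" (via "that"), at word 5.
(The other dependency links word 2 to a gap after word 15.)

5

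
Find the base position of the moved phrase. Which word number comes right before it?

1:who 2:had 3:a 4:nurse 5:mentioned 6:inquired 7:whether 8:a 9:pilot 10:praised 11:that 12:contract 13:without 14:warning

5

The displaced element is "who" (word 1).
It is linked across 1 clause boundary (Ø).
It functions as the subject of "inquired", so the gap sits immediately after word 5 ("mentioned").
Base order: A nurse had mentioned who inquired whether a pilot praised that contract without warning.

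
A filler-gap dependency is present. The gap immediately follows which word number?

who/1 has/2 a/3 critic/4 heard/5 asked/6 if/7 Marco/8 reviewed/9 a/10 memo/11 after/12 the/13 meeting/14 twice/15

The displaced element is "who" (word 1).
It is linked across 1 clause boundary (Ø).
It functions as the subject of "asked", so the gap sits immediately after word 5 ("heard").
Base order: A critic has heard that who asked if Marco reviewed a memo after the meeting twice.

5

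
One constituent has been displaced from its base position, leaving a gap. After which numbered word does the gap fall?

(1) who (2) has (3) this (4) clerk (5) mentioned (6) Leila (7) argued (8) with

8

The displaced element is "who" (word 1).
It is linked across 1 clause boundary (Ø).
It functions as the object of the preposition "with" of "argued", so the gap sits immediately after word 8 ("with").
Base order: This clerk has mentioned Leila argued with who.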